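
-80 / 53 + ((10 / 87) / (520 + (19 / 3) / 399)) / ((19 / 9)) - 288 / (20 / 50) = -690282032470 / 956719483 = -721.51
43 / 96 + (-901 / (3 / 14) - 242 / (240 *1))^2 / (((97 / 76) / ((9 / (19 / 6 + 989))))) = 174217412393599 / 1385858400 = 125710.83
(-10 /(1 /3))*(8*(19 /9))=-1520 /3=-506.67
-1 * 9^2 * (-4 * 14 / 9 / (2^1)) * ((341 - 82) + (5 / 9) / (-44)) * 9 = 6461217 / 11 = 587383.36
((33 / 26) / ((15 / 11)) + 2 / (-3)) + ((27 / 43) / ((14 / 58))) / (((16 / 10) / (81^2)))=10667.34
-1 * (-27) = 27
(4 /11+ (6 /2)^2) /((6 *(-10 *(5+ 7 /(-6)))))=-103 /2530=-0.04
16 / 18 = 8 / 9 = 0.89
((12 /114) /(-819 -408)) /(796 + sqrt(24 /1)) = -199 /1846366287 + sqrt(6) /3692732574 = -0.00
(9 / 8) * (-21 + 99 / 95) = -2133 / 95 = -22.45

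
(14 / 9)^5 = 537824 / 59049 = 9.11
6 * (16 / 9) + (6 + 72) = 266 / 3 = 88.67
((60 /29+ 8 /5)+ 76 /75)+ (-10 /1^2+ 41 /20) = -28429 /8700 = -3.27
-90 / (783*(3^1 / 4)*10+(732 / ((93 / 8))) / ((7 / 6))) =-13020 / 857363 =-0.02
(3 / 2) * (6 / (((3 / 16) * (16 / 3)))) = 9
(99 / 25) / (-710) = -99 / 17750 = -0.01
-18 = -18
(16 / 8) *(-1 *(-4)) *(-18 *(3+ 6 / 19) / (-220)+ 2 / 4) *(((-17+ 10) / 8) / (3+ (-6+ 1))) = 2821 / 1045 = 2.70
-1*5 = -5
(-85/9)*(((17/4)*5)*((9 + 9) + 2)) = -36125/9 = -4013.89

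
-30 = -30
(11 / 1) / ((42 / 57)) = 209 / 14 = 14.93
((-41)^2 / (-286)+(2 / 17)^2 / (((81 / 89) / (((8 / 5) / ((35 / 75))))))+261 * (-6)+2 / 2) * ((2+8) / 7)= -122694083815 / 54675621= -2244.04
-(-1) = 1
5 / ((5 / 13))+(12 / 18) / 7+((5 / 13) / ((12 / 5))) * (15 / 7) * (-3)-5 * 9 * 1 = -35965 / 1092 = -32.93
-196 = -196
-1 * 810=-810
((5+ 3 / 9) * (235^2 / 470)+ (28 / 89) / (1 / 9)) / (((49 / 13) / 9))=6554964 / 4361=1503.09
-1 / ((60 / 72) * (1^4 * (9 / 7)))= -14 / 15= -0.93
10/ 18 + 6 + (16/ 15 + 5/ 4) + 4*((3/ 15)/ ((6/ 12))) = 377/ 36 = 10.47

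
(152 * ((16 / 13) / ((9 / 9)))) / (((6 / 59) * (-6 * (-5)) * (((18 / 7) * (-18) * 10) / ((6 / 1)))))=-62776 / 78975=-0.79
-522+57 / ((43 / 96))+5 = -16759 / 43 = -389.74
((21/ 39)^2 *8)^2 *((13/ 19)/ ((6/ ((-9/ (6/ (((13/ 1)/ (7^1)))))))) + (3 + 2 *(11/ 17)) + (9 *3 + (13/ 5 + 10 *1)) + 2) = 11310586896/ 46126015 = 245.21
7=7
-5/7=-0.71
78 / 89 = 0.88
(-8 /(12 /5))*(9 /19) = -30 /19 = -1.58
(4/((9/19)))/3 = 76/27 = 2.81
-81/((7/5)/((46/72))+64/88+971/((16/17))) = -1639440/20940427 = -0.08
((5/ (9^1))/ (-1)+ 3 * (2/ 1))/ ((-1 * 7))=-7/ 9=-0.78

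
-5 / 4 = -1.25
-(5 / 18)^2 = -25 / 324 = -0.08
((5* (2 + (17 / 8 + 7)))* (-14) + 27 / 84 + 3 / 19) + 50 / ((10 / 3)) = -101515 / 133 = -763.27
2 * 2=4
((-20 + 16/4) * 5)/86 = -40/43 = -0.93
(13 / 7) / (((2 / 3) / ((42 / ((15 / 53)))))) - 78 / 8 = 8073 / 20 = 403.65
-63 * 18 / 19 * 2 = -2268 / 19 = -119.37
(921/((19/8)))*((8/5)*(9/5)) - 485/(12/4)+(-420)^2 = 177355.17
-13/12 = -1.08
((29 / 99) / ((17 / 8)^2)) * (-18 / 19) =-3712 / 60401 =-0.06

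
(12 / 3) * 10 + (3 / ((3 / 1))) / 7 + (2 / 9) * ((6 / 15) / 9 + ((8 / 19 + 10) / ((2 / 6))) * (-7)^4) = 900665047 / 53865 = 16720.78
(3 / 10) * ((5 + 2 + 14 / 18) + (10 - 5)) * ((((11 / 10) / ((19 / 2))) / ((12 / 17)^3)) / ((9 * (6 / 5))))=1242989 / 10637568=0.12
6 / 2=3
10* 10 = 100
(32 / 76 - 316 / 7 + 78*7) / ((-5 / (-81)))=1080054 / 133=8120.71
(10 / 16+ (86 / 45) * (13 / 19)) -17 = -103061 / 6840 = -15.07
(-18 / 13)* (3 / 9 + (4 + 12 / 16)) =-183 / 26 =-7.04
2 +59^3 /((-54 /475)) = -97554917 /54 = -1806572.54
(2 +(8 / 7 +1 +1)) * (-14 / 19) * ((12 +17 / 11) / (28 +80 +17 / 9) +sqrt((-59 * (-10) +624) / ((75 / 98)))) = -336 * sqrt(1821) / 95 - 96552 / 206701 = -151.40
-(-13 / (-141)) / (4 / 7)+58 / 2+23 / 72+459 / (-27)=41143 / 3384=12.16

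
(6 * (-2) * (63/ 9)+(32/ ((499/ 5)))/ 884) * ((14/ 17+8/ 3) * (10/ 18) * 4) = -32977689760/ 50618061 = -651.50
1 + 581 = 582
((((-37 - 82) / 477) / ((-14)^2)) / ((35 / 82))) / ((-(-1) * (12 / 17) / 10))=-11849 / 280476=-0.04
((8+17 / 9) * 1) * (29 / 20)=2581 / 180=14.34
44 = 44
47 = 47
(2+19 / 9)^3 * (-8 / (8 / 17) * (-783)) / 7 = 24971929 / 189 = 132126.61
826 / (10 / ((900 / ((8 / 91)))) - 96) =-1691235 / 196558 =-8.60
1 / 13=0.08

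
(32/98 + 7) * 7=359/7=51.29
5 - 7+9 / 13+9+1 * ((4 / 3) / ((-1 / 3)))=48 / 13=3.69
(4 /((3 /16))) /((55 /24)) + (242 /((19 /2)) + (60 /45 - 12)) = 75604 /3135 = 24.12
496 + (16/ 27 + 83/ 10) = 136321/ 270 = 504.89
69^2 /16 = 297.56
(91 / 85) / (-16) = -91 / 1360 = -0.07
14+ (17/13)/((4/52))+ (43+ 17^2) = 363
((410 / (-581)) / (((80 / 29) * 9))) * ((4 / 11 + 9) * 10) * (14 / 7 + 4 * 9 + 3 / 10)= -46904861 / 460152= -101.93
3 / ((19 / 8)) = 24 / 19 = 1.26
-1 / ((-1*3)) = 0.33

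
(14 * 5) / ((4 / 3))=105 / 2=52.50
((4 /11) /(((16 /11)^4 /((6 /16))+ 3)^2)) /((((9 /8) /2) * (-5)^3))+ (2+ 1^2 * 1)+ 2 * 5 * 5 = 2851470218345681 /53801348406125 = 53.00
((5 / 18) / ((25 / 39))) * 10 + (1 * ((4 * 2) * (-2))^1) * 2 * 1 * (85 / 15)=-177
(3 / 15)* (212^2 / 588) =11236 / 735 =15.29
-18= -18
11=11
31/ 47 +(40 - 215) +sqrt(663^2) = 22967/ 47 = 488.66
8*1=8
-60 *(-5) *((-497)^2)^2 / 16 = 4576008456075 / 4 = 1144002114018.75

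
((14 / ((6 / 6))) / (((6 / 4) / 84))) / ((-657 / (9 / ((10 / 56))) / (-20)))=87808 / 73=1202.85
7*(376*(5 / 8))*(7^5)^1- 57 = 27647458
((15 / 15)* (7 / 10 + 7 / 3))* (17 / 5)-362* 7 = -378553 / 150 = -2523.69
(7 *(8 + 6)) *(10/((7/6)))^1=840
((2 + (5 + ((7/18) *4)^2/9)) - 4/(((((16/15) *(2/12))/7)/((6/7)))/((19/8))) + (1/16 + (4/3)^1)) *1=-3638705/11664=-311.96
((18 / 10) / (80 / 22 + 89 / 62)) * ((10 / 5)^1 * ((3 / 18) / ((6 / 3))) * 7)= 2387 / 5765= 0.41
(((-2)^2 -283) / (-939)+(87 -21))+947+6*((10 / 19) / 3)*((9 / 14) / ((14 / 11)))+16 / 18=2661226037 / 2622627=1014.72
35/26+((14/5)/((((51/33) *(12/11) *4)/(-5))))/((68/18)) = 47887/60112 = 0.80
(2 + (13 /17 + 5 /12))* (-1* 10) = -3245 /102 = -31.81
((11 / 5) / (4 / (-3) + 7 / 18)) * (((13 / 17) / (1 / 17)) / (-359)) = 2574 / 30515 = 0.08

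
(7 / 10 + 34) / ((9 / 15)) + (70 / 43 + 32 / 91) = 1404287 / 23478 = 59.81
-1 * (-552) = 552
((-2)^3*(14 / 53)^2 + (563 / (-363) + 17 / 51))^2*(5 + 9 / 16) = 72954613209329 / 4158883163556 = 17.54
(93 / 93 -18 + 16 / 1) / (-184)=1 / 184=0.01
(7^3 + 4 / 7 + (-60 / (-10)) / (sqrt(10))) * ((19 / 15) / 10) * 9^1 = 171 * sqrt(10) / 250 + 27417 / 70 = 393.83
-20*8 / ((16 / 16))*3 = -480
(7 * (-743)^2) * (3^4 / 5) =313011783 / 5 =62602356.60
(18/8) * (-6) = -27/2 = -13.50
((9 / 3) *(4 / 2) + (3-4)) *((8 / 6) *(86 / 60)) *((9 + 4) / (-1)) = -1118 / 9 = -124.22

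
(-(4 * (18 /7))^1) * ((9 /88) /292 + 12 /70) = -1.77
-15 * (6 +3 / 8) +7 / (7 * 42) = -16061 / 168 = -95.60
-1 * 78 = -78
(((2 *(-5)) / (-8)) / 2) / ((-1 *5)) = -1 / 8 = -0.12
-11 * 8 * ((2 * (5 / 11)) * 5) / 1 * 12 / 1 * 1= -4800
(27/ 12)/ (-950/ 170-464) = -17/ 3548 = -0.00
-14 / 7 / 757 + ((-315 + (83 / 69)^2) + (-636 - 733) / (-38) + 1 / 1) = -37872058213 / 136954926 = -276.53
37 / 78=0.47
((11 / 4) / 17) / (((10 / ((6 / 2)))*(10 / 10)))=33 / 680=0.05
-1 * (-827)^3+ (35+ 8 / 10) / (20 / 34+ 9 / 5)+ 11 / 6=688912127185 / 1218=565609299.82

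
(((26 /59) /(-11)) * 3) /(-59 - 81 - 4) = 13 /15576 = 0.00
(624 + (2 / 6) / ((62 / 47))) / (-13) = -116111 / 2418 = -48.02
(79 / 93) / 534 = 79 / 49662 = 0.00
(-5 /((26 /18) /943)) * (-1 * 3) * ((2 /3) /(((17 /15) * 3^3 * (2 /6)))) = 141450 /221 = 640.05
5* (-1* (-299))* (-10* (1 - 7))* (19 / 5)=340860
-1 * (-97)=97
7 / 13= 0.54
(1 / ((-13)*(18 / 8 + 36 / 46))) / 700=-23 / 634725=-0.00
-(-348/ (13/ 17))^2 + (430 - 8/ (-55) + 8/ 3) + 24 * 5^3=-5679120274/ 27885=-203662.19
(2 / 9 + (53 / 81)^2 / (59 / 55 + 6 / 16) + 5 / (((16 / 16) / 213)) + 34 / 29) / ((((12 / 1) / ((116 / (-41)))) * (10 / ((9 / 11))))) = -129284315557 / 6282966690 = -20.58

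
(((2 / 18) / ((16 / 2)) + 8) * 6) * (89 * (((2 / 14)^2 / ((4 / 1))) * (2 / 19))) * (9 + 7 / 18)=8678657 / 402192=21.58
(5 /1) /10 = 1 /2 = 0.50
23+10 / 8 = 97 / 4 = 24.25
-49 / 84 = -7 / 12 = -0.58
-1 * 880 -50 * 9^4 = -328930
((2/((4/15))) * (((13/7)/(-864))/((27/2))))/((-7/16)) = 65/23814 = 0.00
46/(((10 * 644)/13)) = 13/140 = 0.09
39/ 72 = 13/ 24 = 0.54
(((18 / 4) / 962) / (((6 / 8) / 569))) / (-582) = -569 / 93314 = -0.01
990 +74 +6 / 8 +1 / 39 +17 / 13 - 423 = 7717 / 12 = 643.08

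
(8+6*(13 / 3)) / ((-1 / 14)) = -476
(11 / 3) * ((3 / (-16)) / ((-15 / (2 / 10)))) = 11 / 1200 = 0.01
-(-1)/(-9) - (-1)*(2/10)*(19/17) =86/765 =0.11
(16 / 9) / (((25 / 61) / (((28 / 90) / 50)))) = 6832 / 253125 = 0.03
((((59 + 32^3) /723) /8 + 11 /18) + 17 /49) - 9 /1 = -2012083 /850248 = -2.37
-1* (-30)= 30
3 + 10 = 13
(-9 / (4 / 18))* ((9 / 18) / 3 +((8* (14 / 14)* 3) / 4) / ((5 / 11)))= -10827 / 20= -541.35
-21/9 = -7/3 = -2.33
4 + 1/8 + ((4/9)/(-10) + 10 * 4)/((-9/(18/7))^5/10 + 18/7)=26787001/8056008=3.33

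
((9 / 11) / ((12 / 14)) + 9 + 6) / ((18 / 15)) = 585 / 44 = 13.30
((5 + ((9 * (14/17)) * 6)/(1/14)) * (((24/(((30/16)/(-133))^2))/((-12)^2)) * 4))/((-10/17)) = -12078332224/3375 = -3578765.10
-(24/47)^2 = -576/2209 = -0.26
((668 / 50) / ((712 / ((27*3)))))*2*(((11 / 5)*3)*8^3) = 114276096 / 11125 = 10272.01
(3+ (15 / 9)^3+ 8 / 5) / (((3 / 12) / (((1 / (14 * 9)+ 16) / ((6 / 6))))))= 718052 / 1215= 590.99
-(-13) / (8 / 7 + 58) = 91 / 414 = 0.22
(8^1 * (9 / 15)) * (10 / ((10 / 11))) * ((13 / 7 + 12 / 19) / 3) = 29128 / 665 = 43.80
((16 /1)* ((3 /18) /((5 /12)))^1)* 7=224 /5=44.80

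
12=12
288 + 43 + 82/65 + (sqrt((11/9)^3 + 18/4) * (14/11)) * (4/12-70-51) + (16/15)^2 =975193/2925-2534 * sqrt(18446)/891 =-52.86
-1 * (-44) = 44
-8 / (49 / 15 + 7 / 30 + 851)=-0.01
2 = 2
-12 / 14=-0.86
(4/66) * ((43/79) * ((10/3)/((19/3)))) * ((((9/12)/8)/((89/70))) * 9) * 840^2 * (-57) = -35840070000/77341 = -463403.24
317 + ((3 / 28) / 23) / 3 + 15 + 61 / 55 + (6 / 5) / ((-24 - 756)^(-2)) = 25871232379 / 35420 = 730413.11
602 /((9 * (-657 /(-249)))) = 49966 /1971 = 25.35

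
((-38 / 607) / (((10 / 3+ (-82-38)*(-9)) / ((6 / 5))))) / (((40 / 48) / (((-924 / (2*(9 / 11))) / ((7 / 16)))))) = 2648448 / 24659375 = 0.11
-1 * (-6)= 6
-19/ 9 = -2.11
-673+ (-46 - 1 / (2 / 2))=-720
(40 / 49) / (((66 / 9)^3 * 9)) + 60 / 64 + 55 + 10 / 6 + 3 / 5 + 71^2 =79815602771 / 15652560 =5099.20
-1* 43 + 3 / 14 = -599 / 14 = -42.79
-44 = -44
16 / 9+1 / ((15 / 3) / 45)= 97 / 9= 10.78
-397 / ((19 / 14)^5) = -213516128 / 2476099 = -86.23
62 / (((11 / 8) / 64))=31744 / 11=2885.82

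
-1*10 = -10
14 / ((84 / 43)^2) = 1849 / 504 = 3.67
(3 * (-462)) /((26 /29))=-20097 /13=-1545.92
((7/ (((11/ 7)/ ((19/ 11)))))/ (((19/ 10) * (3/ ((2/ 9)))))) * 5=4900/ 3267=1.50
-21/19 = -1.11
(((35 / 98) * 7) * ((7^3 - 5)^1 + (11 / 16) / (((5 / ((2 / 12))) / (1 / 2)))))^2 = 105294409081 / 147456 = 714073.41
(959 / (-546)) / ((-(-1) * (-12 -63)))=137 / 5850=0.02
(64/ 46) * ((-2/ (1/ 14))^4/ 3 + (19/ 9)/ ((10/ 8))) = 295037312/ 1035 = 285060.20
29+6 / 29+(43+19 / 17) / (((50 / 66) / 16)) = 473759 / 493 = 960.97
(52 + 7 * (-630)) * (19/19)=-4358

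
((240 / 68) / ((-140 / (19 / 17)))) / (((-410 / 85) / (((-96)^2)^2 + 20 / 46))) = 467854347 / 943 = 496133.98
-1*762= -762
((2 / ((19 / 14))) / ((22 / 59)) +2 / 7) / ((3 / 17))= 105400 / 4389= 24.01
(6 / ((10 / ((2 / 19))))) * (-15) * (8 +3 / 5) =-774 / 95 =-8.15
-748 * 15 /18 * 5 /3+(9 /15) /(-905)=-42308777 /40725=-1038.89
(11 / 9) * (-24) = -88 / 3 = -29.33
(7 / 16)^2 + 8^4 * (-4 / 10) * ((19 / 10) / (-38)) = 525513 / 6400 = 82.11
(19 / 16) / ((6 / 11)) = 209 / 96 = 2.18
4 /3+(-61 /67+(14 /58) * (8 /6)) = 1447 /1943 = 0.74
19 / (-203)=-19 / 203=-0.09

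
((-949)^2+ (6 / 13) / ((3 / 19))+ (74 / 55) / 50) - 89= 16096704731 / 17875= 900514.95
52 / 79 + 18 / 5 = 1682 / 395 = 4.26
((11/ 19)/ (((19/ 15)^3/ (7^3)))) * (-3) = -38201625/ 130321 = -293.13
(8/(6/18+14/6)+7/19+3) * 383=2439.11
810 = 810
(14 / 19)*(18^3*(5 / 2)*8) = 1632960 / 19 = 85945.26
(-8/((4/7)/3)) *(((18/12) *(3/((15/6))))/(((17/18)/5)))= -6804/17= -400.24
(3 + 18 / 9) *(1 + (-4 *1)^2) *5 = 425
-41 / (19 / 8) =-328 / 19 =-17.26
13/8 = 1.62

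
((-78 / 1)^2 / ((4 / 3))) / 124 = 4563 / 124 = 36.80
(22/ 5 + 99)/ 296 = 517/ 1480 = 0.35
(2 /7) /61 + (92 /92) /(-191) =-45 /81557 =-0.00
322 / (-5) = -64.40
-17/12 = -1.42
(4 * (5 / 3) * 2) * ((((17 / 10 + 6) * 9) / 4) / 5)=231 / 5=46.20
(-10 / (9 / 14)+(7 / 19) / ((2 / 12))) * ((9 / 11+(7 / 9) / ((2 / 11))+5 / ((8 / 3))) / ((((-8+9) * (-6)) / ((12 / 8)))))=6299461 / 270864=23.26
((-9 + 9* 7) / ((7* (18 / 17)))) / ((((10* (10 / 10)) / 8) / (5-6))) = -204 / 35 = -5.83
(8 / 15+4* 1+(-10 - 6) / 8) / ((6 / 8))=152 / 45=3.38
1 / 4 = 0.25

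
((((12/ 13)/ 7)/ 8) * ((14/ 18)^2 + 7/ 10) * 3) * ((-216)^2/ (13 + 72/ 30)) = 195696/ 1001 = 195.50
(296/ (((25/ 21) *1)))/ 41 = 6216/ 1025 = 6.06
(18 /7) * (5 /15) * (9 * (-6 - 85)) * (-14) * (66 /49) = 92664 /7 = 13237.71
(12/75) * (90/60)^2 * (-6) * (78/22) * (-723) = 1522638/275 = 5536.87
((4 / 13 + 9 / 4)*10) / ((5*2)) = 133 / 52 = 2.56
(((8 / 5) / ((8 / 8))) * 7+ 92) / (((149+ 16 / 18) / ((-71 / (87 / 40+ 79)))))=-37152 / 61693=-0.60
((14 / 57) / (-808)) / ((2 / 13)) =-91 / 46056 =-0.00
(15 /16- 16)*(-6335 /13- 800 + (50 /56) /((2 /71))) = 220294485 /11648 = 18912.64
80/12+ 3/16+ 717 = 34745/48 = 723.85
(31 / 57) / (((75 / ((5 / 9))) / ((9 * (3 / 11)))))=31 / 3135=0.01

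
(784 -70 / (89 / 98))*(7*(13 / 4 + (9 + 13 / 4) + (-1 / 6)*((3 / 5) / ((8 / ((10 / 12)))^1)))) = 54574387 / 712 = 76649.42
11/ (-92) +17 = 1553/ 92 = 16.88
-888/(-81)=296/27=10.96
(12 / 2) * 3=18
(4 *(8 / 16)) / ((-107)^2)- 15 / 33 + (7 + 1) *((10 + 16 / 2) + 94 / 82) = 788550777 / 5163499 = 152.72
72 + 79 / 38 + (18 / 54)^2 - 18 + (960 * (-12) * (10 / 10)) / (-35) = 922487 / 2394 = 385.33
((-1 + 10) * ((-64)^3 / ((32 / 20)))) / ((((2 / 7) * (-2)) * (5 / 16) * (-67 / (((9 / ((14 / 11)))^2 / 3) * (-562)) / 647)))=350333909139456 / 469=746980616502.04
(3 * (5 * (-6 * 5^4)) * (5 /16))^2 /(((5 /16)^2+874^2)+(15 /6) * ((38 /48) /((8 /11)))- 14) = 404.51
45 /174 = 15 /58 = 0.26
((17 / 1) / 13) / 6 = 17 / 78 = 0.22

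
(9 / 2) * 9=81 / 2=40.50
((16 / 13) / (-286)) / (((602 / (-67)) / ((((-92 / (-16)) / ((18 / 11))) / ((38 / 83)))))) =127903 / 34794396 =0.00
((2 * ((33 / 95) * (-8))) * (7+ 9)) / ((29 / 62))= -523776 / 2755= -190.12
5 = 5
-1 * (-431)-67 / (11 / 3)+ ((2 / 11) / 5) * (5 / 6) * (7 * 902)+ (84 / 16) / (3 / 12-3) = 602.15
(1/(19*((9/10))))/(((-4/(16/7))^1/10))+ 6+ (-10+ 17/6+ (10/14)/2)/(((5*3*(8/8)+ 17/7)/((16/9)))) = 1088954/219051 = 4.97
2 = 2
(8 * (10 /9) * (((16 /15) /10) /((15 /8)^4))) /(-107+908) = 524288 /5474334375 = 0.00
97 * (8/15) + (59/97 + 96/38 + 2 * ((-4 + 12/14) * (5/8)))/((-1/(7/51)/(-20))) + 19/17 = 23813761/469965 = 50.67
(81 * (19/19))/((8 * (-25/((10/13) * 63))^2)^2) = 1275989841/71402500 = 17.87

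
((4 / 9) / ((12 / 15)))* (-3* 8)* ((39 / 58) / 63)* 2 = -520 / 1827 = -0.28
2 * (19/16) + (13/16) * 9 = 9.69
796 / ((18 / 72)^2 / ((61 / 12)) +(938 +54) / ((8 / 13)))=194224 / 393331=0.49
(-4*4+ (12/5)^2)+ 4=-156/25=-6.24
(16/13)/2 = 8/13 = 0.62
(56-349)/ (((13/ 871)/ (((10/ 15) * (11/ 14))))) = -215941/ 21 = -10282.90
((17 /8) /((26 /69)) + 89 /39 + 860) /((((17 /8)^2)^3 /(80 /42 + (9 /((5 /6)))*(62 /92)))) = 86.56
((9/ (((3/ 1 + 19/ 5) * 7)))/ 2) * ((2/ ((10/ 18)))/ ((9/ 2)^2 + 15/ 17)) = 54/ 3353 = 0.02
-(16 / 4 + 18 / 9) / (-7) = 6 / 7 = 0.86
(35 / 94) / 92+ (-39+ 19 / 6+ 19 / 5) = -4154839 / 129720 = -32.03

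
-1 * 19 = -19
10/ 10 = 1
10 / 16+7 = 61 / 8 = 7.62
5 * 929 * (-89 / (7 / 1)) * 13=-5374265 / 7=-767752.14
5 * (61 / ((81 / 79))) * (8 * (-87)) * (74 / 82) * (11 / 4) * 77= -43796565890 / 1107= -39563293.49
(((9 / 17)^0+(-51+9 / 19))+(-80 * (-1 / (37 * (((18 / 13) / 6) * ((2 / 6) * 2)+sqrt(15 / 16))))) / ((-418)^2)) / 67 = -0.74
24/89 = 0.27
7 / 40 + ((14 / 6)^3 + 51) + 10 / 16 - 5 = 8033 / 135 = 59.50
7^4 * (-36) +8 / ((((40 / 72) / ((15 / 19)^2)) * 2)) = -31201776 / 361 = -86431.51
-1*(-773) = 773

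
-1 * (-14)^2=-196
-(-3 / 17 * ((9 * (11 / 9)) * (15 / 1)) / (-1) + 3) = -546 / 17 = -32.12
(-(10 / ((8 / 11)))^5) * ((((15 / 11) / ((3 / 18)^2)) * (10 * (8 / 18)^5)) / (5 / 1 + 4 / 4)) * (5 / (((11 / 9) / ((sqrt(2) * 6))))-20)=91506250000 / 6561-4159375000 * sqrt(2) / 243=-10259770.23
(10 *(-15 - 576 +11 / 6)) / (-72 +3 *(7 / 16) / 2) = 565600 / 6849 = 82.58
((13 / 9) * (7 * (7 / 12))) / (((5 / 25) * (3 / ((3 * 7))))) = 22295 / 108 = 206.44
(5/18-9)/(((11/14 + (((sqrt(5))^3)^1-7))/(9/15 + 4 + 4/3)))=-1369354* sqrt(5)/457137-2836519/761895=-10.42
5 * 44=220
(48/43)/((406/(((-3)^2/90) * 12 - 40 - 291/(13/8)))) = -339888/567385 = -0.60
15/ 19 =0.79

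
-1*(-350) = 350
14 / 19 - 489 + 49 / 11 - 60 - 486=-215230 / 209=-1029.81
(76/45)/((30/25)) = 38/27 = 1.41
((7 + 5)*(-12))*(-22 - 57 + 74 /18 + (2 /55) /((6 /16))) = 592352 /55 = 10770.04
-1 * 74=-74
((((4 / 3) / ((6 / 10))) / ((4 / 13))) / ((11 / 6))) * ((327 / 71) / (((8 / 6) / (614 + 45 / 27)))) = 13085995 / 1562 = 8377.72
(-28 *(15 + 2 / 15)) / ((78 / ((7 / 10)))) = -11123 / 2925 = -3.80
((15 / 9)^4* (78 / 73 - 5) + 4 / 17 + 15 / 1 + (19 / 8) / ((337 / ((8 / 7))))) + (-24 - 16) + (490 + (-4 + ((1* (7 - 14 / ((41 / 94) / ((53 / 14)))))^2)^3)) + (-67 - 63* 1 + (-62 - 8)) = 2539792994345070251630154746936 / 1126387653818154399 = 2254812529004.42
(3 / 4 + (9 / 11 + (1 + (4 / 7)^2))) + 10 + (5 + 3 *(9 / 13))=559765 / 28028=19.97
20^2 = 400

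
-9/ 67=-0.13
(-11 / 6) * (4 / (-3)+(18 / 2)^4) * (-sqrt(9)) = 216469 / 6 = 36078.17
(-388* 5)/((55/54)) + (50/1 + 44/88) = -40793/22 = -1854.23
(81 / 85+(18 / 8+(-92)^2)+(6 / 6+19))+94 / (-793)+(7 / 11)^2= 276896022717 / 32624020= 8487.49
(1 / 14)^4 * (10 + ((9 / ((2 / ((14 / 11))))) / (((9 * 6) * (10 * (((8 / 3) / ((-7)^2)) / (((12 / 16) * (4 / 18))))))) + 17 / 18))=347749 / 1217018880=0.00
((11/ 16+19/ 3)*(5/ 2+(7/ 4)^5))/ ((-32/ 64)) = -6526679/ 24576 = -265.57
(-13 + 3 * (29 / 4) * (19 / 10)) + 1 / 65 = 14737 / 520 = 28.34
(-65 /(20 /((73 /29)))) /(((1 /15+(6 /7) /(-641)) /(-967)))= 61764654315 /510052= 121094.82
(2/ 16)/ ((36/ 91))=0.32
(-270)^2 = 72900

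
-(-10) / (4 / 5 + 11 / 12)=600 / 103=5.83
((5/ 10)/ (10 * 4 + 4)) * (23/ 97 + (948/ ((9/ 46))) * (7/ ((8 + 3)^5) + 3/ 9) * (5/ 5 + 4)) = 1135584494677/ 12372582024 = 91.78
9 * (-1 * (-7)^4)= -21609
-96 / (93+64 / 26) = -1248 / 1241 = -1.01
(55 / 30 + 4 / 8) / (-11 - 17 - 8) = -7 / 108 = -0.06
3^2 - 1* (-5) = 14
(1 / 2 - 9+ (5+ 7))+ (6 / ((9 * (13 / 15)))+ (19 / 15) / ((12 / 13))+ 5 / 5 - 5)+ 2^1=8521 / 2340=3.64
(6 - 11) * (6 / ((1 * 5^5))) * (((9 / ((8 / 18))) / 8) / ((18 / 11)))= -297 / 20000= -0.01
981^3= 944076141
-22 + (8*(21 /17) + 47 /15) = -2291 /255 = -8.98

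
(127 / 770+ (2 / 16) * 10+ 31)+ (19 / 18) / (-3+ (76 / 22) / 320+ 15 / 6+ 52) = 40756208389 / 1256533740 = 32.44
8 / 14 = 4 / 7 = 0.57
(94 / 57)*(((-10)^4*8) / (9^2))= 7520000 / 4617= 1628.76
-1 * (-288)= 288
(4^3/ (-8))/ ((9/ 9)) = -8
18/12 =3/2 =1.50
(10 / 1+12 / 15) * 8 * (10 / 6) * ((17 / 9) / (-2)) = -136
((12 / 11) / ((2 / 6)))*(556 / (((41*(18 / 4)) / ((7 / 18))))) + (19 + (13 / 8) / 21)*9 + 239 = 94224749 / 227304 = 414.53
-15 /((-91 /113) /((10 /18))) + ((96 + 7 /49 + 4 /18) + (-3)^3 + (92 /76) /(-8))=9904483 /124488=79.56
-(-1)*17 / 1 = 17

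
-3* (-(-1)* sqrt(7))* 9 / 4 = -27* sqrt(7) / 4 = -17.86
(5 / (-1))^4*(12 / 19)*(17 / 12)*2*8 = 170000 / 19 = 8947.37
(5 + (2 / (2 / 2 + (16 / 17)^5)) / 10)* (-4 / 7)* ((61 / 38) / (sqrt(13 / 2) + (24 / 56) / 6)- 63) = 54985308885632 / 298519944855- 107827204856* sqrt(26) / 298519944855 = 182.35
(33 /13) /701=33 /9113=0.00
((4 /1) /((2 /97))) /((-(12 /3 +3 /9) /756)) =-33845.54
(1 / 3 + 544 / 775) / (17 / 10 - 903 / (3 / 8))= -4814 / 11189295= -0.00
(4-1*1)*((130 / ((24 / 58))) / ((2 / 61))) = 114985 / 4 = 28746.25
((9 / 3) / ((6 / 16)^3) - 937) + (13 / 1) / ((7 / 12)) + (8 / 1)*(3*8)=-41947 / 63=-665.83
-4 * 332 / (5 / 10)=-2656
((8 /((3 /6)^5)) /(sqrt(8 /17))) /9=64*sqrt(34) /9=41.46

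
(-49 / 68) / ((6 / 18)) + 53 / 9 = 2281 / 612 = 3.73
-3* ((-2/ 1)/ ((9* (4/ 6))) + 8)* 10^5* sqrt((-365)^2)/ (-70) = 83950000/ 7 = 11992857.14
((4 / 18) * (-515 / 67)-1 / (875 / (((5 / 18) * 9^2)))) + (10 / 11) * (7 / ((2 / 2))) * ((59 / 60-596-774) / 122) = -20716241759 / 283229100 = -73.14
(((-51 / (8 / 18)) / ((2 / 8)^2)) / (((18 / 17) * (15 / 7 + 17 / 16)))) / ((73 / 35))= -6797280 / 26207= -259.37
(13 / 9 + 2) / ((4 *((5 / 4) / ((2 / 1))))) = 62 / 45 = 1.38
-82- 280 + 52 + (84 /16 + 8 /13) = -15815 /52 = -304.13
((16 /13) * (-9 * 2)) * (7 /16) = -9.69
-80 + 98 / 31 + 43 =-1049 / 31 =-33.84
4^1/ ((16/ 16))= 4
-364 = -364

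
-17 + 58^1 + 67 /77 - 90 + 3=-3475 /77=-45.13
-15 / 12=-5 / 4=-1.25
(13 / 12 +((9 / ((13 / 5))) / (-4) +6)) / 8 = 485 / 624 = 0.78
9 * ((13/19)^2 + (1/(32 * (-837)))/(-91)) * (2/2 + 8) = 1235734491/32588192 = 37.92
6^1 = 6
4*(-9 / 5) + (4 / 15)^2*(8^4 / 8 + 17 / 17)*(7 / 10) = 2292 / 125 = 18.34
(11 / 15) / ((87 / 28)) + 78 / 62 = 60443 / 40455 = 1.49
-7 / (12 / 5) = -35 / 12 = -2.92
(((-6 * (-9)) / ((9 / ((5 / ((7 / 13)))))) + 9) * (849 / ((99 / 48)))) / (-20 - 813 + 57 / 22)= -32.08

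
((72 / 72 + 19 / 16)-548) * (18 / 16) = -78597 / 128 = -614.04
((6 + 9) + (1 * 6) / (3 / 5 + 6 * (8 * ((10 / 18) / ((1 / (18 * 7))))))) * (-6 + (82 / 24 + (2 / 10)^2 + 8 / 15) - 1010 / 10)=-34621661 / 22404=-1545.33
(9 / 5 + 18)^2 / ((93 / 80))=52272 / 155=337.24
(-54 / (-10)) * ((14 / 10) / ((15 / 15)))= 189 / 25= 7.56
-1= -1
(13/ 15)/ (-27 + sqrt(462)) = -39/ 445-13 * sqrt(462)/ 4005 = -0.16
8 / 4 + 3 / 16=35 / 16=2.19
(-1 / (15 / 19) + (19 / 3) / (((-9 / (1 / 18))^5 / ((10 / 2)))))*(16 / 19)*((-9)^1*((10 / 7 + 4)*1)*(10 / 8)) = 2119964916283 / 32543321076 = 65.14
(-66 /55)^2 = 36 /25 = 1.44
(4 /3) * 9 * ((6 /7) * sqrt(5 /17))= 72 * sqrt(85) /119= 5.58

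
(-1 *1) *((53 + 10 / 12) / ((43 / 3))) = -323 / 86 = -3.76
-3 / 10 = -0.30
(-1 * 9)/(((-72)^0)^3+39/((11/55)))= -9/196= -0.05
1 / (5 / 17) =17 / 5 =3.40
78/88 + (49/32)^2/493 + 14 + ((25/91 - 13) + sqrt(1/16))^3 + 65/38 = -153051719013795293/79509191810048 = -1924.96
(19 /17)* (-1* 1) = -19 /17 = -1.12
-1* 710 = -710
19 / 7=2.71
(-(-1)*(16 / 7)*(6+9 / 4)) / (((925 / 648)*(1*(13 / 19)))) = 1625184 / 84175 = 19.31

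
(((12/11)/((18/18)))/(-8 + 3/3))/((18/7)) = -2/33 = -0.06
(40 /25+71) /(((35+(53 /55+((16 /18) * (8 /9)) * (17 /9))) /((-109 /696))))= -970299 /3196496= -0.30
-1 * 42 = -42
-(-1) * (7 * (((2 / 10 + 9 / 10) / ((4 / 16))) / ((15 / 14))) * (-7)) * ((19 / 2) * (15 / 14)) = -10241 / 5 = -2048.20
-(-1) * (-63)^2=3969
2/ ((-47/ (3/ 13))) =-6/ 611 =-0.01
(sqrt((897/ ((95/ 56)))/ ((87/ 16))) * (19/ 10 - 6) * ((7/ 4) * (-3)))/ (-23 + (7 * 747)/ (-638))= -18942 * sqrt(11532430)/ 9453925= -6.80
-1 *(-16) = 16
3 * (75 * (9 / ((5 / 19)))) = 7695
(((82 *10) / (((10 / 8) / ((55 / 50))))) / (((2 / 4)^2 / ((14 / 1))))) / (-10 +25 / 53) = -10708544 / 2525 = -4241.01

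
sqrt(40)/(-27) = -2* sqrt(10)/27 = -0.23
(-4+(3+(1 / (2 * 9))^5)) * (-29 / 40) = 54797443 / 75582720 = 0.72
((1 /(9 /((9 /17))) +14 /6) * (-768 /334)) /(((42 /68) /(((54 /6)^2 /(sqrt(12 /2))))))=-140544 * sqrt(6) /1169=-294.49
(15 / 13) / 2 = 15 / 26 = 0.58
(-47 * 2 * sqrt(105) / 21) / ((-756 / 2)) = 47 * sqrt(105) / 3969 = 0.12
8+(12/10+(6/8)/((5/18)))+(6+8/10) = 187/10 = 18.70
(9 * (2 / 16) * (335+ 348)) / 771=2049 / 2056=1.00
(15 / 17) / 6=5 / 34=0.15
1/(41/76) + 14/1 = 650/41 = 15.85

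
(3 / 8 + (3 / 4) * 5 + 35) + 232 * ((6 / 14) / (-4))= 799 / 56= 14.27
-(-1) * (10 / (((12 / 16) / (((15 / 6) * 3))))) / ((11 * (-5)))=-20 / 11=-1.82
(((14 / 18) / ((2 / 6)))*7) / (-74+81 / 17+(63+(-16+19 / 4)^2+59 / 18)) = 39984 / 302585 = 0.13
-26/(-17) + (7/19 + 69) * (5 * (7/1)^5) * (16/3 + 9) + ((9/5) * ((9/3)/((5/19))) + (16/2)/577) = 1167908792854369/13977825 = 83554400.84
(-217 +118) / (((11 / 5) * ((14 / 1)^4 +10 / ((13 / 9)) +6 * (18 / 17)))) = -0.00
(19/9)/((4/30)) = 95/6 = 15.83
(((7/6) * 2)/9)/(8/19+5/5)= 133/729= 0.18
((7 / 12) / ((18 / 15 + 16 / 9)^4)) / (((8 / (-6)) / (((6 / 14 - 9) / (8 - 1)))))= 61509375 / 9027702208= 0.01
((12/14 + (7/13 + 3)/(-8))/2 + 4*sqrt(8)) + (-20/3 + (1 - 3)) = -18475/2184 + 8*sqrt(2) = 2.85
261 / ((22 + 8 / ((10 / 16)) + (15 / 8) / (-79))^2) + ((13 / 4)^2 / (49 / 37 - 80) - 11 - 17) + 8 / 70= -8688393173649713 / 312485407893680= -27.80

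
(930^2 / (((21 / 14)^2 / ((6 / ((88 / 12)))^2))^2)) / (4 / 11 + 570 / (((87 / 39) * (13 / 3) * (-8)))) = -130025606400 / 11900471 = -10926.09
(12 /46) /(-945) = -2 /7245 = -0.00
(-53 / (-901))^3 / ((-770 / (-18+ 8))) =1 / 378301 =0.00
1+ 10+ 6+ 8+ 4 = 29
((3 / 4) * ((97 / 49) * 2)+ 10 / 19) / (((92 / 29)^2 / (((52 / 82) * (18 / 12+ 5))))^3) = 812520892257190987 / 3383221054551597056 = 0.24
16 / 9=1.78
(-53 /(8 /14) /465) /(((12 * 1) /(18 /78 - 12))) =6307 /32240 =0.20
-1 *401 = -401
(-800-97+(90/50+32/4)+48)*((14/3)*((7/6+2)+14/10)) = -4023964/225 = -17884.28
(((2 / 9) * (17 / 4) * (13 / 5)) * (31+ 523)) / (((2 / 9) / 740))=4530058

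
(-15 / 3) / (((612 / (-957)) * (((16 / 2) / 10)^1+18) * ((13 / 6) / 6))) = 23925 / 20774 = 1.15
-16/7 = -2.29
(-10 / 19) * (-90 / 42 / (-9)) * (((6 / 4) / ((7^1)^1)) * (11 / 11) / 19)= -25 / 17689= -0.00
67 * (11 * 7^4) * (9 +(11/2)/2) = 83168239/4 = 20792059.75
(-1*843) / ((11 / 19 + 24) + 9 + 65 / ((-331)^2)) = -1754838537 / 69901153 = -25.10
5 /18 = 0.28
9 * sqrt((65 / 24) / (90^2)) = sqrt(390) / 120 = 0.16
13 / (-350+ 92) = -13 / 258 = -0.05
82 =82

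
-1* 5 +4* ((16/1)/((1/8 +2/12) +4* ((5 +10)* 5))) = -34499/7207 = -4.79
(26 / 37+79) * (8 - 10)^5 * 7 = -660576 / 37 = -17853.41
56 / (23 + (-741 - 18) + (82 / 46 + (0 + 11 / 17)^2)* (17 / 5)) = -1955 / 25433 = -0.08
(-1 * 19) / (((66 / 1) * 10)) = -19 / 660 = -0.03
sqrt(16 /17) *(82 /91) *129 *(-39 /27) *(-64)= 10425.06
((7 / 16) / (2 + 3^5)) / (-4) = -1 / 2240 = -0.00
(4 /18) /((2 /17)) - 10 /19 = 233 /171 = 1.36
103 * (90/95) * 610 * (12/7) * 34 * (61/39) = 9382278240/1729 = 5426418.88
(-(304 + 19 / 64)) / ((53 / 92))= -447925 / 848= -528.21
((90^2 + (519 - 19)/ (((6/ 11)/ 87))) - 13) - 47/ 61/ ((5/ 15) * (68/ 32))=91085841/ 1037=87835.91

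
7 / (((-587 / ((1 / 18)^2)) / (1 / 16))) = -7 / 3043008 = -0.00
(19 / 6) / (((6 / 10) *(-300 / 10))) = -19 / 108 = -0.18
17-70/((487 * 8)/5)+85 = 198521/1948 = 101.91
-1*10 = -10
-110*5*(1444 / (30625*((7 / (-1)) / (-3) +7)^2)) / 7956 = -3971 / 106124200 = -0.00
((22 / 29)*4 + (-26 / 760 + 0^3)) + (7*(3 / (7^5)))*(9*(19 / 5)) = 16102983 / 5291804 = 3.04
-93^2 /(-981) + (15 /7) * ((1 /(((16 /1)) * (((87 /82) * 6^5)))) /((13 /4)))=39441122953 /4473548352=8.82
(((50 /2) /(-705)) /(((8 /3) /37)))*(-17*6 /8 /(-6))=-3145 /3008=-1.05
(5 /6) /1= 5 /6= 0.83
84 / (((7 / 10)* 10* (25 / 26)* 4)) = 78 / 25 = 3.12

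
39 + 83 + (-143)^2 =20571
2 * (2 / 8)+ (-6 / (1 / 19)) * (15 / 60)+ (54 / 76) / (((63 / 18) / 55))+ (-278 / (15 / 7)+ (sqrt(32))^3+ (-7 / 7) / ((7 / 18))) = -297533 / 1995+ 128 * sqrt(2) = 31.88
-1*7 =-7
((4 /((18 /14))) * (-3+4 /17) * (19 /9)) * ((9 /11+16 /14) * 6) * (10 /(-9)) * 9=10787440 /5049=2136.55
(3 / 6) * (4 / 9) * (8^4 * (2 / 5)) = 16384 / 45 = 364.09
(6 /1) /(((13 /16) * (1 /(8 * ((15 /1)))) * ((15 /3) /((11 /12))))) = 2112 /13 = 162.46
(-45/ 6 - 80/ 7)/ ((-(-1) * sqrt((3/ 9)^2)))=-795/ 14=-56.79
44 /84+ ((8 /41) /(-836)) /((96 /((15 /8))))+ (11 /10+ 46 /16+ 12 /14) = 5.36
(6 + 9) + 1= 16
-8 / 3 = -2.67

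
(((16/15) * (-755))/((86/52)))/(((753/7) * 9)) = -439712/874233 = -0.50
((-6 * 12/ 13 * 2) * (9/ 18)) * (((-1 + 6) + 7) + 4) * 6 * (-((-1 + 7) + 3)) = 62208/ 13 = 4785.23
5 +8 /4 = 7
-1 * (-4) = 4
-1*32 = -32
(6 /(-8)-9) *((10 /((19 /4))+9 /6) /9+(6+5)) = -50687 /456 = -111.16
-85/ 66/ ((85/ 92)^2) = -4232/ 2805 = -1.51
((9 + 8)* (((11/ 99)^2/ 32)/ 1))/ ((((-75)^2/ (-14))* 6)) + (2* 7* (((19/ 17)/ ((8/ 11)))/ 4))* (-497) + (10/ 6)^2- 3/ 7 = -13901950127911/ 5205060000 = -2670.85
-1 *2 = -2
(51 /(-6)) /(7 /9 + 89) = -153 /1616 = -0.09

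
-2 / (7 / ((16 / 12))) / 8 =-1 / 21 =-0.05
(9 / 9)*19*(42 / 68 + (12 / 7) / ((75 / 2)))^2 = 295997371 / 35402500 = 8.36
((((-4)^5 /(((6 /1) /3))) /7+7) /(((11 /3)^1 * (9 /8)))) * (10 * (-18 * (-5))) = -1111200 /77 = -14431.17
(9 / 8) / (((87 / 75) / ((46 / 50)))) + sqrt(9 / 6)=207 / 232 + sqrt(6) / 2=2.12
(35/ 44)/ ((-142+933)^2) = 5/ 3932852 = 0.00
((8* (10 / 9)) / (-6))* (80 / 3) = -3200 / 81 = -39.51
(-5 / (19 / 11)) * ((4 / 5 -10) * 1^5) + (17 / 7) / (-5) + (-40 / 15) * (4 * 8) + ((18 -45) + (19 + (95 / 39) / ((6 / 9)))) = -3295489 / 51870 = -63.53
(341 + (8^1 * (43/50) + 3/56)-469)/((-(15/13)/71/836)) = 32696386151/5250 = 6227883.08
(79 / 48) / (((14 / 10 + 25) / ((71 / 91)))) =28045 / 576576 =0.05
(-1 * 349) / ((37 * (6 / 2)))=-349 / 111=-3.14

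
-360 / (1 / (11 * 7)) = -27720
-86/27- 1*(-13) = 265/27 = 9.81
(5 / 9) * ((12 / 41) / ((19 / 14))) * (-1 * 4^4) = -71680 / 2337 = -30.67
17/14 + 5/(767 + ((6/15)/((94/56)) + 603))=1372638/1127021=1.22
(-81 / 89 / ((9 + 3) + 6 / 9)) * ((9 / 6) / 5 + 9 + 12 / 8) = -6561 / 8455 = -0.78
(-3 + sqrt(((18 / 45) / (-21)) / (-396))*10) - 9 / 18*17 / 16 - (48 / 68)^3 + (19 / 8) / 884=-3965277 / 1021904 + sqrt(2310) / 693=-3.81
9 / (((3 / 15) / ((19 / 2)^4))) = 5864445 / 16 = 366527.81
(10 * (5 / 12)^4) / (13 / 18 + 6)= 3125 / 69696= 0.04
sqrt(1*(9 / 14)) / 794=3*sqrt(14) / 11116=0.00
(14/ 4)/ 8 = 7/ 16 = 0.44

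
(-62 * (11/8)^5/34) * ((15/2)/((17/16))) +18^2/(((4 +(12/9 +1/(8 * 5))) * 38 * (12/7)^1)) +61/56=-6200171190949/101232603136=-61.25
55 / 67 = 0.82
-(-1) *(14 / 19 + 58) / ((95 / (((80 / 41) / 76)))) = 4464 / 281219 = 0.02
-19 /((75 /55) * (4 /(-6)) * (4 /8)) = 41.80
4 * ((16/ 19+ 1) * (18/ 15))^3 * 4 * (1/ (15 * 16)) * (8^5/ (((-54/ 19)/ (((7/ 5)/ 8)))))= -39337984/ 27075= -1452.93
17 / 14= 1.21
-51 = -51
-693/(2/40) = -13860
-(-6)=6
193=193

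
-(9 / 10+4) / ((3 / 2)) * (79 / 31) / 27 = -3871 / 12555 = -0.31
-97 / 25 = -3.88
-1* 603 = -603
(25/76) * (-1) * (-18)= 225/38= 5.92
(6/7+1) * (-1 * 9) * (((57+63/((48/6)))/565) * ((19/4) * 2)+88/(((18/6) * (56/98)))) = -55447977/63280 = -876.23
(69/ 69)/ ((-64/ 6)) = -3/ 32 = -0.09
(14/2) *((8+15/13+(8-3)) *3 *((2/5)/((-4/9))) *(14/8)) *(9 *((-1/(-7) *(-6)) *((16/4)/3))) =4815.14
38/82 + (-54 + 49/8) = -15551/328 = -47.41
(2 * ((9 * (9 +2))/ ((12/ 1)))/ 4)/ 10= 33/ 80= 0.41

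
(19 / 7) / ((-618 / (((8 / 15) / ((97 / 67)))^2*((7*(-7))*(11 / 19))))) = 11060896 / 654160725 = 0.02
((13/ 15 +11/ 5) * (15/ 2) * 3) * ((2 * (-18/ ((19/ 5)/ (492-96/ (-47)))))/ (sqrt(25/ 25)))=-288392400/ 893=-322947.82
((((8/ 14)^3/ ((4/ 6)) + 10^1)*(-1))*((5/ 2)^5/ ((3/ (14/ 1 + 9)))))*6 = -126715625/ 2744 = -46179.16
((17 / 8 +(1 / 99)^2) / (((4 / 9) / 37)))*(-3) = -6165125 / 11616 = -530.74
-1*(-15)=15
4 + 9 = 13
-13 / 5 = -2.60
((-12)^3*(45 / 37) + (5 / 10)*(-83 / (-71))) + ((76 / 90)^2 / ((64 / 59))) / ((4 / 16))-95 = -2193.41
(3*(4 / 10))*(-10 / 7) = -12 / 7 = -1.71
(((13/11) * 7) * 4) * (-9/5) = -59.56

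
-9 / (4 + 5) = -1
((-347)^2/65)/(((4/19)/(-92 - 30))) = -1073492.55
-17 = -17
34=34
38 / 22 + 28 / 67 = 1581 / 737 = 2.15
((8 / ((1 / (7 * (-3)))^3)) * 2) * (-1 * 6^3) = 32006016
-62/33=-1.88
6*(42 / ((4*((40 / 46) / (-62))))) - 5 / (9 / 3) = -134807 / 30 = -4493.57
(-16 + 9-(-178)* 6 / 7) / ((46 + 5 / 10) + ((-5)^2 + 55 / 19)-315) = -38722 / 64001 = -0.61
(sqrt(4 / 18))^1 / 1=sqrt(2) / 3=0.47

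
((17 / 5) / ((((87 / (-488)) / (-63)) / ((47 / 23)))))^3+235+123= 548981486283552262058 / 37092620375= 14800288594.70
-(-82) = 82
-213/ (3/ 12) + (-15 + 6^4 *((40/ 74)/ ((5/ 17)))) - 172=49685/ 37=1342.84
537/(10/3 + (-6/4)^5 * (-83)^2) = -51552/5021761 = -0.01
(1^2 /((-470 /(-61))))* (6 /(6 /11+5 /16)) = 32208 /35485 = 0.91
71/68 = 1.04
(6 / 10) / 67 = 3 / 335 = 0.01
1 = 1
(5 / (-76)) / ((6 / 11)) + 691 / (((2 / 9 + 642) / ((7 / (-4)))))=-2640331 / 1317840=-2.00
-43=-43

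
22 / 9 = 2.44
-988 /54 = -494 /27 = -18.30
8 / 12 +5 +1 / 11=190 / 33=5.76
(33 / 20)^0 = 1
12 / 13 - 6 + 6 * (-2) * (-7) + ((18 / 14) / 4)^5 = 17658605205 / 223734784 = 78.93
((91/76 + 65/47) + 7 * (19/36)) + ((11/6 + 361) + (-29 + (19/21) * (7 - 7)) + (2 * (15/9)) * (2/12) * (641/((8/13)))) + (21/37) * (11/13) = 9476552191/10308792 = 919.27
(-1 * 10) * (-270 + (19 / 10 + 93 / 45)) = 7981 / 3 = 2660.33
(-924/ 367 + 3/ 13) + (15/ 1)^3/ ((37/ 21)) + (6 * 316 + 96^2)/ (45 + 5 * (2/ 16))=138967979262/ 64432355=2156.80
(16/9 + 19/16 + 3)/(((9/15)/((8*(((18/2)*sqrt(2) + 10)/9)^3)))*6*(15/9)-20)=-978096055/4591346697-61994889*sqrt(2)/1020299266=-0.30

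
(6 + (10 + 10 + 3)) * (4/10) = 58/5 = 11.60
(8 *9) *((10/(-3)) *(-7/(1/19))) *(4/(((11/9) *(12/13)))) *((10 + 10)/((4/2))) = 12448800/11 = 1131709.09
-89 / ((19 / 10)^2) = -8900 / 361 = -24.65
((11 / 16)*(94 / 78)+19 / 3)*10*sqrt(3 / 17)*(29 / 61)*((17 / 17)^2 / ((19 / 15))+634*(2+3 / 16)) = 10513881125*sqrt(51) / 3782976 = 19847.90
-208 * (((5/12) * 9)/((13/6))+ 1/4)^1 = -412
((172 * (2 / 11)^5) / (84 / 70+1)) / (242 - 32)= 2752 / 37202781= 0.00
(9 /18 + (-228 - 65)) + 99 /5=-2727 /10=-272.70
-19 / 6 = -3.17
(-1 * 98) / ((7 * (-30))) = 7 / 15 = 0.47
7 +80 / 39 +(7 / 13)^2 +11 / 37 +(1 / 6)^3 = 13024501 / 1350648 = 9.64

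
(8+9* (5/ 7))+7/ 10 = 1059/ 70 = 15.13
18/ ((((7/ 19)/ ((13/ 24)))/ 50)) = 18525/ 14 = 1323.21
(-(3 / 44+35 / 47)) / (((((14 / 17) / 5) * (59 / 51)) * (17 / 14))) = -428655 / 122012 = -3.51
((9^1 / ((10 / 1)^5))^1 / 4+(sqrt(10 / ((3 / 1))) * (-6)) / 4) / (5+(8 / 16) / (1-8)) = 21 / 4600000-7 * sqrt(30) / 69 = -0.56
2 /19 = 0.11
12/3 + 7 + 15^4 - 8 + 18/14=50629.29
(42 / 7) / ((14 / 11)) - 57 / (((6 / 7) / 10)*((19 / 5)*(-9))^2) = 4.15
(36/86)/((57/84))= 504/817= 0.62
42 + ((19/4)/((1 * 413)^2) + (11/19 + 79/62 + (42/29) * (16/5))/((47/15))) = 24139022347591/547735948732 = 44.07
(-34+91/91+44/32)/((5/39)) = -9867/40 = -246.68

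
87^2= 7569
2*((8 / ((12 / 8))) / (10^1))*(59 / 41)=944 / 615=1.53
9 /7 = 1.29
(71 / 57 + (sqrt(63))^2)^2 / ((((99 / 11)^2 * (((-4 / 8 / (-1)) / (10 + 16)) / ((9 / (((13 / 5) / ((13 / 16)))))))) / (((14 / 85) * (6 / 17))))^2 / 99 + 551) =610776268102 / 81671188419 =7.48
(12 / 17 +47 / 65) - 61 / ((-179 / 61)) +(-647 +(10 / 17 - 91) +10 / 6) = -423397067 / 593385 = -713.53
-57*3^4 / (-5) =4617 / 5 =923.40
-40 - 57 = -97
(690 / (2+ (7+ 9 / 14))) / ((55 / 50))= 6440 / 99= 65.05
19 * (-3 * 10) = -570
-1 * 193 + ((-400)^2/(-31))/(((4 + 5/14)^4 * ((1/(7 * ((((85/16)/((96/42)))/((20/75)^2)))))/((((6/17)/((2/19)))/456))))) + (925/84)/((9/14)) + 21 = -178.96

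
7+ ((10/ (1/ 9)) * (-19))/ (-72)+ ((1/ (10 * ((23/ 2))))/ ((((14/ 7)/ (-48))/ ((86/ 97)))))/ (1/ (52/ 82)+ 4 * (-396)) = 56451084951/ 1835800660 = 30.75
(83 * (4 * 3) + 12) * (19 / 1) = 19152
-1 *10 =-10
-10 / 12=-5 / 6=-0.83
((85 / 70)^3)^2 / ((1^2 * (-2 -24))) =-24137569 / 195767936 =-0.12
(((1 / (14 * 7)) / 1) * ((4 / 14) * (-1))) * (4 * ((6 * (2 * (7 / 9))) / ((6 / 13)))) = -104 / 441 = -0.24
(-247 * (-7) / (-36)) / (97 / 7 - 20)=12103 / 1548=7.82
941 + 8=949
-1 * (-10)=10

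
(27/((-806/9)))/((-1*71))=243/57226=0.00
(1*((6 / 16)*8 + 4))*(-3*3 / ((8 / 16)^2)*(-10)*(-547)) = -1378440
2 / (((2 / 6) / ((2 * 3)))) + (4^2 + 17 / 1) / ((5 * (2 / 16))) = 444 / 5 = 88.80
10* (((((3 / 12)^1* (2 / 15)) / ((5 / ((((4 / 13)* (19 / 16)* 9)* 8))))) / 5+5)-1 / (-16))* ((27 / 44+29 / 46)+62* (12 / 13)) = 20392010283 / 6841120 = 2980.80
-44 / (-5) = 44 / 5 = 8.80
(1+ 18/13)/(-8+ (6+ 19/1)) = 0.14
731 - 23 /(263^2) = 50562516 /69169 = 731.00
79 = 79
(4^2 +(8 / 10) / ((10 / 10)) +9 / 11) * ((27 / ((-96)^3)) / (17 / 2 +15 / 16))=-969 / 17008640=-0.00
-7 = -7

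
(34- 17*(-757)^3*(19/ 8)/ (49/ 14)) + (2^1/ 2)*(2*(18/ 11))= 1541284635909/ 308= 5004170895.81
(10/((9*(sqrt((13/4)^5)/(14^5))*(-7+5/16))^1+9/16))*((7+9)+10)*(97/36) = 31395377728798720*sqrt(13)/23991593776711227+29880329824234373120/23991593776711227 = 1250.17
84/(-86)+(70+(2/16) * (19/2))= 48305/688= 70.21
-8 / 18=-4 / 9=-0.44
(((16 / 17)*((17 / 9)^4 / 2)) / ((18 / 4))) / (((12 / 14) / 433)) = 119130424 / 177147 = 672.49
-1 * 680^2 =-462400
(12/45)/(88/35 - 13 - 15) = -7/669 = -0.01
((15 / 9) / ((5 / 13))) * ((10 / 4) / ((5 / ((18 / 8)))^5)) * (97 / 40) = 24820263 / 51200000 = 0.48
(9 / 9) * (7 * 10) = 70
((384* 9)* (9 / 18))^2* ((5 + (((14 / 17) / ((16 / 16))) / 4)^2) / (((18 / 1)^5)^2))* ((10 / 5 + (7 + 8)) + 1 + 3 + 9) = 19430 / 153586449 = 0.00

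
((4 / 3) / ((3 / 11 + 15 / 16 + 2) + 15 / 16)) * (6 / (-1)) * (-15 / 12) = 176 / 73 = 2.41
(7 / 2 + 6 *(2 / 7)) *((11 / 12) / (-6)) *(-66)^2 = -97163 / 28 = -3470.11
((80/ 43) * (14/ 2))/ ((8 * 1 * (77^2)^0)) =70/ 43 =1.63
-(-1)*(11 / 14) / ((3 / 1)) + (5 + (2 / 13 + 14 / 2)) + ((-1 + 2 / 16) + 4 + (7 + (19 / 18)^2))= 1394885 / 58968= 23.65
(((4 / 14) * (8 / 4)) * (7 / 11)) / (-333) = -4 / 3663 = -0.00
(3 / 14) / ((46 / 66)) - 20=-6341 / 322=-19.69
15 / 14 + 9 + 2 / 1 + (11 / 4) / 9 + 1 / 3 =3203 / 252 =12.71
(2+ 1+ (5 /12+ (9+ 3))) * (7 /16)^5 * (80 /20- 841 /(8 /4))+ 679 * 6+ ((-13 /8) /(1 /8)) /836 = 20886442777441 /5259657216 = 3971.07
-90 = -90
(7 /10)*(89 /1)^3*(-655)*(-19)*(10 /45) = 12282674887 /9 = 1364741654.11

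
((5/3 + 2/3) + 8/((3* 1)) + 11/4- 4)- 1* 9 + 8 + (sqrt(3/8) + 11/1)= sqrt(6)/4 + 55/4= 14.36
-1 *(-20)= 20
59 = 59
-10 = -10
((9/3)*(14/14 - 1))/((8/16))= 0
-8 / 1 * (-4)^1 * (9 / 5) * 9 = 2592 / 5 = 518.40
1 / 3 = 0.33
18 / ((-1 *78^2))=-1 / 338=-0.00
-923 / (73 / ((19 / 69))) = -17537 / 5037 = -3.48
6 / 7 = 0.86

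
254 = 254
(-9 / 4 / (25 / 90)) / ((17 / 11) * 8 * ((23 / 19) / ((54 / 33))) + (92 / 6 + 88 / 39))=-180063 / 594340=-0.30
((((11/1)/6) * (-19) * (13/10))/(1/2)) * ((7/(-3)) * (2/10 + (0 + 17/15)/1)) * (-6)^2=152152/15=10143.47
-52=-52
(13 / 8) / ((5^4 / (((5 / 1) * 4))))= 0.05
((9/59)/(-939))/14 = -0.00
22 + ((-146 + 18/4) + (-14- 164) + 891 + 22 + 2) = 1235/2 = 617.50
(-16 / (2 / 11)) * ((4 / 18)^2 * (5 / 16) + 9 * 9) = -577478 / 81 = -7129.36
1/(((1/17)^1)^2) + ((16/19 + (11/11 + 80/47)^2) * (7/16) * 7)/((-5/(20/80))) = 772946025/2686144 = 287.75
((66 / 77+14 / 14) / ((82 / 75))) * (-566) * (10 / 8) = -1379625 / 1148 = -1201.76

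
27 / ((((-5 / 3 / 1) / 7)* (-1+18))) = -567 / 85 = -6.67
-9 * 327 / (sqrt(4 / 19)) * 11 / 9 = -3597 * sqrt(19) / 2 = -7839.48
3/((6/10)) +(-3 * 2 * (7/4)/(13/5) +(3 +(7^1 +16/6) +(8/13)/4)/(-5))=-125/78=-1.60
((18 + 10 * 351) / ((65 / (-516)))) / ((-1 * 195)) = 606816 / 4225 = 143.63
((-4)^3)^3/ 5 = -262144/ 5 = -52428.80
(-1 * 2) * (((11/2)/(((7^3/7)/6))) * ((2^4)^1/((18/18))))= -1056/49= -21.55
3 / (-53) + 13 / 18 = 635 / 954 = 0.67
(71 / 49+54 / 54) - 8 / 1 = -272 / 49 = -5.55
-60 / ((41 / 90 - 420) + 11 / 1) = 5400 / 36769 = 0.15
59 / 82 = 0.72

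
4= 4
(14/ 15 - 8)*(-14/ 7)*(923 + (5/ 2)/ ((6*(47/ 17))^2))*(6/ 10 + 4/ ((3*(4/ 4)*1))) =225635825213/ 8946450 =25220.71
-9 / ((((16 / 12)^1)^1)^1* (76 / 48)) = -81 / 19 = -4.26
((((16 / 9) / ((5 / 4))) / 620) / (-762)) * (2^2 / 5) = -32 / 13287375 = -0.00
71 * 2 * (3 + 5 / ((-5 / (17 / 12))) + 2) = 3053 / 6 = 508.83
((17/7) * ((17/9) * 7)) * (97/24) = 28033/216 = 129.78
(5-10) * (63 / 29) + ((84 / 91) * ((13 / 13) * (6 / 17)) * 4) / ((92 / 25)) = -1548945 / 147407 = -10.51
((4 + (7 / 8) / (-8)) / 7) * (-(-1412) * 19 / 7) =1670043 / 784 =2130.16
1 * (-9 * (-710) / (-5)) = -1278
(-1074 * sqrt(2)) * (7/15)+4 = 4-2506 * sqrt(2)/5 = -704.80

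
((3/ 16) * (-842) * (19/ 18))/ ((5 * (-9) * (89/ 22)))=87989/ 96120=0.92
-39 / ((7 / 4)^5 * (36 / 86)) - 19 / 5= -2389039 / 252105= -9.48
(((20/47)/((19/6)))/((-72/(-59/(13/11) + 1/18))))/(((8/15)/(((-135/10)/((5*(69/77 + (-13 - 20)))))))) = 4492565/306106112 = 0.01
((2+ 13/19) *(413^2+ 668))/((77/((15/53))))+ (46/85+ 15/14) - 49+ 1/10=983911223/599165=1642.14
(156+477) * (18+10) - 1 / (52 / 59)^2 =47922215 / 2704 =17722.71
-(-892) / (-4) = -223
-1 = -1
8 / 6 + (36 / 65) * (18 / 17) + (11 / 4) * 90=1653653 / 6630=249.42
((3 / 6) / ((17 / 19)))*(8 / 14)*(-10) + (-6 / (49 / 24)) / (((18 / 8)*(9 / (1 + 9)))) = -34820 / 7497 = -4.64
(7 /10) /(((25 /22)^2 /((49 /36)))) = 41503 /56250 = 0.74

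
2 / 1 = 2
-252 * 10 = -2520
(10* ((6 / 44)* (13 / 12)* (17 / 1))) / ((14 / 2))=1105 / 308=3.59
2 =2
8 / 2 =4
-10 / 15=-0.67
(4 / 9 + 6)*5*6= 580 / 3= 193.33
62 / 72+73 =2659 / 36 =73.86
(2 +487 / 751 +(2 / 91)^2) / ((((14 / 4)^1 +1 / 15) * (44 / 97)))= 23969543415 / 14639598974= 1.64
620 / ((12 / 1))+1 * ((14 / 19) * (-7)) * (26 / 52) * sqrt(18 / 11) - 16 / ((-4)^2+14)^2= 11621 / 225 - 147 * sqrt(22) / 209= 48.35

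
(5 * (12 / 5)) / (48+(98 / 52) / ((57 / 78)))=228 / 961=0.24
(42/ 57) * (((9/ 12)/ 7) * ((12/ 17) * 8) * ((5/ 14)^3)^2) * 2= 140625/ 76001254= 0.00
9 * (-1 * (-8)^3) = 4608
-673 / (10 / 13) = -8749 / 10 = -874.90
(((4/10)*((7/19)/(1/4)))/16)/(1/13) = 0.48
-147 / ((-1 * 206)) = 147 / 206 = 0.71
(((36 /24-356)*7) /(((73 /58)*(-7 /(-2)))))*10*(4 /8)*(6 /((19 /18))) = -22205880 /1387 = -16010.01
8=8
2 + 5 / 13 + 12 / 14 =295 / 91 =3.24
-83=-83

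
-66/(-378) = 11/63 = 0.17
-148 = -148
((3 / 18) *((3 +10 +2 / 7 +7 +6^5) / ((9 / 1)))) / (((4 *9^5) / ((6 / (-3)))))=-27287 / 22320522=-0.00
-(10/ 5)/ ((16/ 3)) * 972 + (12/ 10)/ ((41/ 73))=-148569/ 410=-362.36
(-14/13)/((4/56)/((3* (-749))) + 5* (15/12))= -0.17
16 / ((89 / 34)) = 544 / 89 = 6.11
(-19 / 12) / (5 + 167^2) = -0.00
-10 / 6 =-5 / 3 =-1.67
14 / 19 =0.74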